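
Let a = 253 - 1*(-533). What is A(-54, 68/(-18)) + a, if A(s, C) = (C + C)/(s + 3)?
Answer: 21226/27 ≈ 786.15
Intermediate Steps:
A(s, C) = 2*C/(3 + s) (A(s, C) = (2*C)/(3 + s) = 2*C/(3 + s))
a = 786 (a = 253 + 533 = 786)
A(-54, 68/(-18)) + a = 2*(68/(-18))/(3 - 54) + 786 = 2*(68*(-1/18))/(-51) + 786 = 2*(-34/9)*(-1/51) + 786 = 4/27 + 786 = 21226/27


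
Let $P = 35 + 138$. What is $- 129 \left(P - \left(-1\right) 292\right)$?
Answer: $-59985$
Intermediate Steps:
$P = 173$
$- 129 \left(P - \left(-1\right) 292\right) = - 129 \left(173 - \left(-1\right) 292\right) = - 129 \left(173 - -292\right) = - 129 \left(173 + 292\right) = \left(-129\right) 465 = -59985$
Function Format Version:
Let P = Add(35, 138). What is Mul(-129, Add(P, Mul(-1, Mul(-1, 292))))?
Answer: -59985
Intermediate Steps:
P = 173
Mul(-129, Add(P, Mul(-1, Mul(-1, 292)))) = Mul(-129, Add(173, Mul(-1, Mul(-1, 292)))) = Mul(-129, Add(173, Mul(-1, -292))) = Mul(-129, Add(173, 292)) = Mul(-129, 465) = -59985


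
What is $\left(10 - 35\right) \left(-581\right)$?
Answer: $14525$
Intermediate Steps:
$\left(10 - 35\right) \left(-581\right) = \left(-25\right) \left(-581\right) = 14525$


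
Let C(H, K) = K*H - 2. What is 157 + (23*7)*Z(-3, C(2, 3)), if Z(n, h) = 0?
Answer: 157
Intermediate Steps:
C(H, K) = -2 + H*K (C(H, K) = H*K - 2 = -2 + H*K)
157 + (23*7)*Z(-3, C(2, 3)) = 157 + (23*7)*0 = 157 + 161*0 = 157 + 0 = 157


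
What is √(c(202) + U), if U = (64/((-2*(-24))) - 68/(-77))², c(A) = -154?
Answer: 5*I*√318218/231 ≈ 12.21*I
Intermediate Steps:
U = 262144/53361 (U = (64/48 - 68*(-1/77))² = (64*(1/48) + 68/77)² = (4/3 + 68/77)² = (512/231)² = 262144/53361 ≈ 4.9127)
√(c(202) + U) = √(-154 + 262144/53361) = √(-7955450/53361) = 5*I*√318218/231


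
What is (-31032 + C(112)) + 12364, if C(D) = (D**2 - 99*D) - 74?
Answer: -17286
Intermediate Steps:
C(D) = -74 + D**2 - 99*D
(-31032 + C(112)) + 12364 = (-31032 + (-74 + 112**2 - 99*112)) + 12364 = (-31032 + (-74 + 12544 - 11088)) + 12364 = (-31032 + 1382) + 12364 = -29650 + 12364 = -17286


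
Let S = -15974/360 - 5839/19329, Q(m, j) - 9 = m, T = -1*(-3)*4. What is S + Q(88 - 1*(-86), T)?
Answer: 160421839/1159740 ≈ 138.33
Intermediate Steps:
T = 12 (T = 3*4 = 12)
Q(m, j) = 9 + m
S = -51810581/1159740 (S = -15974*1/360 - 5839*1/19329 = -7987/180 - 5839/19329 = -51810581/1159740 ≈ -44.674)
S + Q(88 - 1*(-86), T) = -51810581/1159740 + (9 + (88 - 1*(-86))) = -51810581/1159740 + (9 + (88 + 86)) = -51810581/1159740 + (9 + 174) = -51810581/1159740 + 183 = 160421839/1159740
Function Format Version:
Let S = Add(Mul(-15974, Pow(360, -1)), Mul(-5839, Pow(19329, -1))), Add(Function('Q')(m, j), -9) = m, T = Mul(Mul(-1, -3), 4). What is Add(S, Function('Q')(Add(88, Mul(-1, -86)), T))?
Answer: Rational(160421839, 1159740) ≈ 138.33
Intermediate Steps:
T = 12 (T = Mul(3, 4) = 12)
Function('Q')(m, j) = Add(9, m)
S = Rational(-51810581, 1159740) (S = Add(Mul(-15974, Rational(1, 360)), Mul(-5839, Rational(1, 19329))) = Add(Rational(-7987, 180), Rational(-5839, 19329)) = Rational(-51810581, 1159740) ≈ -44.674)
Add(S, Function('Q')(Add(88, Mul(-1, -86)), T)) = Add(Rational(-51810581, 1159740), Add(9, Add(88, Mul(-1, -86)))) = Add(Rational(-51810581, 1159740), Add(9, Add(88, 86))) = Add(Rational(-51810581, 1159740), Add(9, 174)) = Add(Rational(-51810581, 1159740), 183) = Rational(160421839, 1159740)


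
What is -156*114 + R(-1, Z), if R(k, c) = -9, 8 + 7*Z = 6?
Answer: -17793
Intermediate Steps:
Z = -2/7 (Z = -8/7 + (⅐)*6 = -8/7 + 6/7 = -2/7 ≈ -0.28571)
-156*114 + R(-1, Z) = -156*114 - 9 = -17784 - 9 = -17793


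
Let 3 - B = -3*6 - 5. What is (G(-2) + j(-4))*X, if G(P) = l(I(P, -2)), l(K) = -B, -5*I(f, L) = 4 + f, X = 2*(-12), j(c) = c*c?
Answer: 240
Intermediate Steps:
B = 26 (B = 3 - (-3*6 - 5) = 3 - (-18 - 5) = 3 - 1*(-23) = 3 + 23 = 26)
j(c) = c²
X = -24
I(f, L) = -⅘ - f/5 (I(f, L) = -(4 + f)/5 = -⅘ - f/5)
l(K) = -26 (l(K) = -1*26 = -26)
G(P) = -26
(G(-2) + j(-4))*X = (-26 + (-4)²)*(-24) = (-26 + 16)*(-24) = -10*(-24) = 240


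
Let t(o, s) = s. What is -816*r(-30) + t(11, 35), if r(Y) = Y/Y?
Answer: -781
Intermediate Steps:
r(Y) = 1
-816*r(-30) + t(11, 35) = -816*1 + 35 = -816 + 35 = -781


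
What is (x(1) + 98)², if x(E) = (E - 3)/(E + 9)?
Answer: 239121/25 ≈ 9564.8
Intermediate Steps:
x(E) = (-3 + E)/(9 + E)
(x(1) + 98)² = ((-3 + 1)/(9 + 1) + 98)² = (-2/10 + 98)² = ((⅒)*(-2) + 98)² = (-⅕ + 98)² = (489/5)² = 239121/25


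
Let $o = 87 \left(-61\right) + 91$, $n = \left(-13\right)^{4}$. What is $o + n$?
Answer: $23345$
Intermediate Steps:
$n = 28561$
$o = -5216$ ($o = -5307 + 91 = -5216$)
$o + n = -5216 + 28561 = 23345$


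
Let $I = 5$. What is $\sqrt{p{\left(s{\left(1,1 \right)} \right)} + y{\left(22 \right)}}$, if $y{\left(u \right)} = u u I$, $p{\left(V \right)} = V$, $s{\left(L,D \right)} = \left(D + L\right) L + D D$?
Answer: $\sqrt{2423} \approx 49.224$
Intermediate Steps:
$s{\left(L,D \right)} = D^{2} + L \left(D + L\right)$ ($s{\left(L,D \right)} = L \left(D + L\right) + D^{2} = D^{2} + L \left(D + L\right)$)
$y{\left(u \right)} = 5 u^{2}$ ($y{\left(u \right)} = u u 5 = u^{2} \cdot 5 = 5 u^{2}$)
$\sqrt{p{\left(s{\left(1,1 \right)} \right)} + y{\left(22 \right)}} = \sqrt{\left(1^{2} + 1^{2} + 1 \cdot 1\right) + 5 \cdot 22^{2}} = \sqrt{\left(1 + 1 + 1\right) + 5 \cdot 484} = \sqrt{3 + 2420} = \sqrt{2423}$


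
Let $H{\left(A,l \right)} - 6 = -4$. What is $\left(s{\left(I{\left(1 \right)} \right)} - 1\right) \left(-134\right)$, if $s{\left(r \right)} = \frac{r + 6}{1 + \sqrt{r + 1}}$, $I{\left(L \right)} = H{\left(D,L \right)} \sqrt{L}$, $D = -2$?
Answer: $670 - 536 \sqrt{3} \approx -258.38$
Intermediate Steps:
$H{\left(A,l \right)} = 2$ ($H{\left(A,l \right)} = 6 - 4 = 2$)
$I{\left(L \right)} = 2 \sqrt{L}$
$s{\left(r \right)} = \frac{6 + r}{1 + \sqrt{1 + r}}$
$\left(s{\left(I{\left(1 \right)} \right)} - 1\right) \left(-134\right) = \left(\frac{6 + 2 \sqrt{1}}{1 + \sqrt{1 + 2 \sqrt{1}}} - 1\right) \left(-134\right) = \left(\frac{6 + 2 \cdot 1}{1 + \sqrt{1 + 2 \cdot 1}} - 1\right) \left(-134\right) = \left(\frac{6 + 2}{1 + \sqrt{1 + 2}} - 1\right) \left(-134\right) = \left(\frac{1}{1 + \sqrt{3}} \cdot 8 - 1\right) \left(-134\right) = \left(\frac{8}{1 + \sqrt{3}} - 1\right) \left(-134\right) = \left(-1 + \frac{8}{1 + \sqrt{3}}\right) \left(-134\right) = 134 - \frac{1072}{1 + \sqrt{3}}$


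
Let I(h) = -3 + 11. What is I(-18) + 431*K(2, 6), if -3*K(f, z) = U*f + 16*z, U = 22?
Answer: -60316/3 ≈ -20105.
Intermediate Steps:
K(f, z) = -22*f/3 - 16*z/3 (K(f, z) = -(22*f + 16*z)/3 = -(16*z + 22*f)/3 = -22*f/3 - 16*z/3)
I(h) = 8
I(-18) + 431*K(2, 6) = 8 + 431*(-22/3*2 - 16/3*6) = 8 + 431*(-44/3 - 32) = 8 + 431*(-140/3) = 8 - 60340/3 = -60316/3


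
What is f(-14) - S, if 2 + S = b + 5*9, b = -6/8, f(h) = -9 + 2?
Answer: -197/4 ≈ -49.250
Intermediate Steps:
f(h) = -7
b = -¾ (b = -6*⅛ = -¾ ≈ -0.75000)
S = 169/4 (S = -2 + (-¾ + 5*9) = -2 + (-¾ + 45) = -2 + 177/4 = 169/4 ≈ 42.250)
f(-14) - S = -7 - 1*169/4 = -7 - 169/4 = -197/4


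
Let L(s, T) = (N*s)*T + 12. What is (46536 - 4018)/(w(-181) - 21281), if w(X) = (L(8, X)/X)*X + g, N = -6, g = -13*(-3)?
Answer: -21259/6271 ≈ -3.3900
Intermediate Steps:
g = 39
L(s, T) = 12 - 6*T*s (L(s, T) = (-6*s)*T + 12 = -6*T*s + 12 = 12 - 6*T*s)
w(X) = 51 - 48*X (w(X) = ((12 - 6*X*8)/X)*X + 39 = ((12 - 48*X)/X)*X + 39 = (12 - 48*X) + 39 = 51 - 48*X)
(46536 - 4018)/(w(-181) - 21281) = (46536 - 4018)/((51 - 48*(-181)) - 21281) = 42518/((51 + 8688) - 21281) = 42518/(8739 - 21281) = 42518/(-12542) = 42518*(-1/12542) = -21259/6271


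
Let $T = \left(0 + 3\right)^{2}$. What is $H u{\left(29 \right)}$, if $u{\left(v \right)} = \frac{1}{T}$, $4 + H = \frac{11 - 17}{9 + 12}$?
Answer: $- \frac{10}{21} \approx -0.47619$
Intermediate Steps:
$H = - \frac{30}{7}$ ($H = -4 + \frac{11 - 17}{9 + 12} = -4 - \frac{6}{21} = -4 - \frac{2}{7} = - \frac{30}{7} \approx -4.2857$)
$T = 9$ ($T = 3^{2} = 9$)
$u{\left(v \right)} = \frac{1}{9}$
$H u{\left(29 \right)} = \left(- \frac{30}{7}\right) \frac{1}{9} = - \frac{10}{21}$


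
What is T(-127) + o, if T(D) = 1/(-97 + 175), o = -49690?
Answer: -3875819/78 ≈ -49690.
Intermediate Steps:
T(D) = 1/78
T(-127) + o = 1/78 - 49690 = -3875819/78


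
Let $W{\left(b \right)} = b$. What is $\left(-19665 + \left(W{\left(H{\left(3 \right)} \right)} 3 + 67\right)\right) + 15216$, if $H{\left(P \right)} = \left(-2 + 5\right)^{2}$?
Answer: $-4355$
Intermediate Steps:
$H{\left(P \right)} = 9$ ($H{\left(P \right)} = 3^{2} = 9$)
$\left(-19665 + \left(W{\left(H{\left(3 \right)} \right)} 3 + 67\right)\right) + 15216 = \left(-19665 + \left(9 \cdot 3 + 67\right)\right) + 15216 = \left(-19665 + \left(27 + 67\right)\right) + 15216 = \left(-19665 + 94\right) + 15216 = -19571 + 15216 = -4355$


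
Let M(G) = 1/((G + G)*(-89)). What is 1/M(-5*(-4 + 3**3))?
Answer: 20470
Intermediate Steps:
M(G) = -1/(178*G) (M(G) = -1/89/(2*G) = (1/(2*G))*(-1/89) = -1/(178*G))
1/M(-5*(-4 + 3**3)) = 1/(-(-1/(5*(-4 + 3**3)))/178) = 1/(-(-1/(5*(-4 + 27)))/178) = 1/(-1/(178*((-5*23)))) = 1/(-1/178/(-115)) = 1/(-1/178*(-1/115)) = 1/(1/20470) = 20470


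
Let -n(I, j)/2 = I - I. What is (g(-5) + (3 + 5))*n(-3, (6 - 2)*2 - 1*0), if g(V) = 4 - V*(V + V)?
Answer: 0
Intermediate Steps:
g(V) = 4 - 2*V² (g(V) = 4 - V*2*V = 4 - 2*V²)
n(I, j) = 0 (n(I, j) = -2*(I - I) = -2*0 = 0)
(g(-5) + (3 + 5))*n(-3, (6 - 2)*2 - 1*0) = ((4 - 2*(-5)²) + (3 + 5))*0 = ((4 - 2*25) + 8)*0 = ((4 - 50) + 8)*0 = (-46 + 8)*0 = -38*0 = 0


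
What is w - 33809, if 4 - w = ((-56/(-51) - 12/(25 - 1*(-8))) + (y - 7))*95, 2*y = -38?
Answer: -17618075/561 ≈ -31405.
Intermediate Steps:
y = -19 (y = (½)*(-38) = -19)
w = 1348774/561 (w = 4 - ((-56/(-51) - 12/(25 - 1*(-8))) + (-19 - 7))*95 = 4 - ((-56*(-1/51) - 12/(25 + 8)) - 26)*95 = 4 - ((56/51 - 12/33) - 26)*95 = 4 - ((56/51 - 12*1/33) - 26)*95 = 4 - ((56/51 - 4/11) - 26)*95 = 4 - (412/561 - 26)*95 = 4 - (-14174)*95/561 = 4 - 1*(-1346530/561) = 4 + 1346530/561 = 1348774/561 ≈ 2404.2)
w - 33809 = 1348774/561 - 33809 = -17618075/561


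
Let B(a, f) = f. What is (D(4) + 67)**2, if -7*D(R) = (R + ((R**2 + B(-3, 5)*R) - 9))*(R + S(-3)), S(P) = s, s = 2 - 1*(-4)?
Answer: 25281/49 ≈ 515.94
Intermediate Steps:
s = 6 (s = 2 + 4 = 6)
S(P) = 6
D(R) = -(6 + R)*(-9 + R**2 + 6*R)/7 (D(R) = -(R + ((R**2 + 5*R) - 9))*(R + 6)/7 = -(R + (-9 + R**2 + 5*R))*(6 + R)/7 = -(-9 + R**2 + 6*R)*(6 + R)/7 = -(6 + R)*(-9 + R**2 + 6*R)/7)
(D(4) + 67)**2 = ((54/7 - 27/7*4 - 12/7*4**2 - 1/7*4**3) + 67)**2 = ((54/7 - 108/7 - 12/7*16 - 1/7*64) + 67)**2 = ((54/7 - 108/7 - 192/7 - 64/7) + 67)**2 = (-310/7 + 67)**2 = (159/7)**2 = 25281/49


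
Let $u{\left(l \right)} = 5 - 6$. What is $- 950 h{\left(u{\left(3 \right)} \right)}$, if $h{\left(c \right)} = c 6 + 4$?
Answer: $1900$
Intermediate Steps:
$u{\left(l \right)} = -1$ ($u{\left(l \right)} = 5 - 6 = -1$)
$h{\left(c \right)} = 4 + 6 c$ ($h{\left(c \right)} = 6 c + 4 = 4 + 6 c$)
$- 950 h{\left(u{\left(3 \right)} \right)} = - 950 \left(4 + 6 \left(-1\right)\right) = - 950 \left(4 - 6\right) = \left(-950\right) \left(-2\right) = 1900$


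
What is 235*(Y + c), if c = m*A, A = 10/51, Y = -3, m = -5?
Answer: -47705/51 ≈ -935.39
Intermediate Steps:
A = 10/51 (A = 10*(1/51) = 10/51 ≈ 0.19608)
c = -50/51 (c = -5*10/51 = -50/51 ≈ -0.98039)
235*(Y + c) = 235*(-3 - 50/51) = 235*(-203/51) = -47705/51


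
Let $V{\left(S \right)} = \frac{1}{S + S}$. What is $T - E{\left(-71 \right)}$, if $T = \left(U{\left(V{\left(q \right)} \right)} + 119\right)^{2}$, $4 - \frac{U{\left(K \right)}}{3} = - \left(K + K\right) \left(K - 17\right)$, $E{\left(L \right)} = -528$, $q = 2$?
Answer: $\frac{751201}{64} \approx 11738.0$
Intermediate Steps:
$V{\left(S \right)} = \frac{1}{2 S}$
$U{\left(K \right)} = 12 + 6 K \left(-17 + K\right)$ ($U{\left(K \right)} = 12 - 3 \left(- \left(K + K\right) \left(K - 17\right)\right) = 12 - 3 \left(- 2 K \left(-17 + K\right)\right) = 12 + 6 K \left(-17 + K\right)$)
$T = \frac{717409}{64}$ ($T = \left(\left(12 - 102 \frac{1}{2 \cdot 2} + 6 \left(\frac{1}{2 \cdot 2}\right)^{2}\right) + 119\right)^{2} = \left(\left(12 - 102 \cdot \frac{1}{2} \cdot \frac{1}{2} + 6 \left(\frac{1}{2} \cdot \frac{1}{2}\right)^{2}\right) + 119\right)^{2} = \left(\left(12 - \frac{51}{2} + \frac{6}{16}\right) + 119\right)^{2} = \left(\left(12 - \frac{51}{2} + 6 \cdot \frac{1}{16}\right) + 119\right)^{2} = \left(\left(12 - \frac{51}{2} + \frac{3}{8}\right) + 119\right)^{2} = \left(- \frac{105}{8} + 119\right)^{2} = \left(\frac{847}{8}\right)^{2} = \frac{717409}{64} \approx 11210.0$)
$T - E{\left(-71 \right)} = \frac{717409}{64} - -528 = \frac{717409}{64} + 528 = \frac{751201}{64}$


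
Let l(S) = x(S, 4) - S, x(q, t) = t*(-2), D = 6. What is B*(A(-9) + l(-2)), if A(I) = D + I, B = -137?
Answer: 1233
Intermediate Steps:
x(q, t) = -2*t
A(I) = 6 + I
l(S) = -8 - S (l(S) = -2*4 - S = -8 - S)
B*(A(-9) + l(-2)) = -137*((6 - 9) + (-8 - 1*(-2))) = -137*(-3 + (-8 + 2)) = -137*(-3 - 6) = -137*(-9) = 1233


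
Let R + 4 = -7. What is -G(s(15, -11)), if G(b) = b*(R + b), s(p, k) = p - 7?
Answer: 24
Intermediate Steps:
R = -11 (R = -4 - 7 = -11)
s(p, k) = -7 + p
G(b) = b*(-11 + b)
-G(s(15, -11)) = -(-7 + 15)*(-11 + (-7 + 15)) = -8*(-11 + 8) = -8*(-3) = -1*(-24) = 24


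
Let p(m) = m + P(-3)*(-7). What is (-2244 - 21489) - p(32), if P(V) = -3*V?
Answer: -23702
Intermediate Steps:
p(m) = -63 + m (p(m) = m - 3*(-3)*(-7) = m + 9*(-7) = m - 63 = -63 + m)
(-2244 - 21489) - p(32) = (-2244 - 21489) - (-63 + 32) = -23733 - 1*(-31) = -23733 + 31 = -23702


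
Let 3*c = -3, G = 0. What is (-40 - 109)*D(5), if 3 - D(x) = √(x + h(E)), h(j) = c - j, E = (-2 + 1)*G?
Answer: -149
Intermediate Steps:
c = -1 (c = (⅓)*(-3) = -1)
E = 0 (E = (-2 + 1)*0 = -1*0 = 0)
h(j) = -1 - j
D(x) = 3 - √(-1 + x) (D(x) = 3 - √(x + (-1 - 1*0)) = 3 - √(x + (-1 + 0)) = 3 - √(x - 1) = 3 - √(-1 + x))
(-40 - 109)*D(5) = (-40 - 109)*(3 - √(-1 + 5)) = -149*(3 - √4) = -149*(3 - 1*2) = -149*(3 - 2) = -149*1 = -149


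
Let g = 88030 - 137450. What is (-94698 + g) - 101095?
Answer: -245213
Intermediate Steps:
g = -49420
(-94698 + g) - 101095 = (-94698 - 49420) - 101095 = -144118 - 101095 = -245213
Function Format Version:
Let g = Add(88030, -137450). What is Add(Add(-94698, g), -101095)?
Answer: -245213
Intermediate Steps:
g = -49420
Add(Add(-94698, g), -101095) = Add(Add(-94698, -49420), -101095) = Add(-144118, -101095) = -245213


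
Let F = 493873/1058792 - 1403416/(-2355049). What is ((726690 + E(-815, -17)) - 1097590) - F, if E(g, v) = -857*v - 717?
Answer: -890304350927163033/2493507040808 ≈ -3.5705e+5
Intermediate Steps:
E(g, v) = -717 - 857*v
F = 2649020748249/2493507040808 (F = 493873*(1/1058792) - 1403416*(-1/2355049) = 493873/1058792 + 1403416/2355049 = 2649020748249/2493507040808 ≈ 1.0624)
((726690 + E(-815, -17)) - 1097590) - F = ((726690 + (-717 - 857*(-17))) - 1097590) - 1*2649020748249/2493507040808 = ((726690 + (-717 + 14569)) - 1097590) - 2649020748249/2493507040808 = ((726690 + 13852) - 1097590) - 2649020748249/2493507040808 = (740542 - 1097590) - 2649020748249/2493507040808 = -357048 - 2649020748249/2493507040808 = -890304350927163033/2493507040808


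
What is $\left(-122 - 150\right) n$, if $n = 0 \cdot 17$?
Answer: $0$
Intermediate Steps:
$n = 0$
$\left(-122 - 150\right) n = \left(-122 - 150\right) 0 = \left(-272\right) 0 = 0$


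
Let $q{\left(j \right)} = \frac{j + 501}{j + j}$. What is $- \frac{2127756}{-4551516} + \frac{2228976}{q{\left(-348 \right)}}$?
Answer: $- \frac{65380303185871}{6447981} \approx -1.014 \cdot 10^{7}$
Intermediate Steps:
$q{\left(j \right)} = \frac{501 + j}{2 j}$
$- \frac{2127756}{-4551516} + \frac{2228976}{q{\left(-348 \right)}} = - \frac{2127756}{-4551516} + \frac{2228976}{\frac{1}{2} \frac{1}{-348} \left(501 - 348\right)} = \left(-2127756\right) \left(- \frac{1}{4551516}\right) + \frac{2228976}{\frac{1}{2} \left(- \frac{1}{348}\right) 153} = \frac{177313}{379293} + \frac{2228976}{- \frac{51}{232}} = \frac{177313}{379293} + 2228976 \left(- \frac{232}{51}\right) = \frac{177313}{379293} - \frac{172374144}{17} = - \frac{65380303185871}{6447981}$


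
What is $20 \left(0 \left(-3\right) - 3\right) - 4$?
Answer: $-64$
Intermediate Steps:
$20 \left(0 \left(-3\right) - 3\right) - 4 = 20 \left(0 - 3\right) - 4 = 20 \left(-3\right) - 4 = -60 - 4 = -64$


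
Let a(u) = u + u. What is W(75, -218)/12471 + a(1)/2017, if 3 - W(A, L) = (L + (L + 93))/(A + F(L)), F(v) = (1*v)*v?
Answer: 1475927638/1197305579193 ≈ 0.0012327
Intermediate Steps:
a(u) = 2*u
F(v) = v² (F(v) = v*v = v²)
W(A, L) = 3 - (93 + 2*L)/(A + L²) (W(A, L) = 3 - (L + (L + 93))/(A + L²) = 3 - (L + (93 + L))/(A + L²) = 3 - (93 + 2*L)/(A + L²))
W(75, -218)/12471 + a(1)/2017 = ((-93 - 2*(-218) + 3*75 + 3*(-218)²)/(75 + (-218)²))/12471 + (2*1)/2017 = ((-93 + 436 + 225 + 3*47524)/(75 + 47524))*(1/12471) + 2*(1/2017) = ((-93 + 436 + 225 + 142572)/47599)*(1/12471) + 2/2017 = ((1/47599)*143140)*(1/12471) + 2/2017 = (143140/47599)*(1/12471) + 2/2017 = 143140/593607129 + 2/2017 = 1475927638/1197305579193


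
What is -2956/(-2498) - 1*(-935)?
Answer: 1169293/1249 ≈ 936.18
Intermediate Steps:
-2956/(-2498) - 1*(-935) = -2956*(-1/2498) + 935 = 1478/1249 + 935 = 1169293/1249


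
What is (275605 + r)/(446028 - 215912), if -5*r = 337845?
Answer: 52009/57529 ≈ 0.90405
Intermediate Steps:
r = -67569 (r = -1/5*337845 = -67569)
(275605 + r)/(446028 - 215912) = (275605 - 67569)/(446028 - 215912) = 208036/230116 = 208036*(1/230116) = 52009/57529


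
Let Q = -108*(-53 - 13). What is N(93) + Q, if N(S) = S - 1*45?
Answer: 7176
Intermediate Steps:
N(S) = -45 + S (N(S) = S - 45 = -45 + S)
Q = 7128 (Q = -108*(-66) = 7128)
N(93) + Q = (-45 + 93) + 7128 = 48 + 7128 = 7176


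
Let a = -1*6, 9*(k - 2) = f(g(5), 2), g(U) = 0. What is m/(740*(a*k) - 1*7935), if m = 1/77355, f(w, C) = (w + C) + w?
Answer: -1/1377047925 ≈ -7.2619e-10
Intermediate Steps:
f(w, C) = C + 2*w (f(w, C) = (C + w) + w = C + 2*w)
m = 1/77355 ≈ 1.2927e-5
k = 20/9 (k = 2 + (2 + 2*0)/9 = 2 + (2 + 0)/9 = 2 + (⅑)*2 = 2 + 2/9 = 20/9 ≈ 2.2222)
a = -6
m/(740*(a*k) - 1*7935) = 1/(77355*(740*(-6*20/9) - 1*7935)) = 1/(77355*(740*(-40/3) - 7935)) = 1/(77355*(-29600/3 - 7935)) = 1/(77355*(-53405/3)) = (1/77355)*(-3/53405) = -1/1377047925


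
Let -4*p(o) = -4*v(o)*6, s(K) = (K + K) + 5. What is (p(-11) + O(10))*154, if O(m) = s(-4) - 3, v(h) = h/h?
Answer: 0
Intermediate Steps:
v(h) = 1
s(K) = 5 + 2*K (s(K) = 2*K + 5 = 5 + 2*K)
p(o) = 6 (p(o) = -(-4*1)*6/4 = -(-1)*6 = -1/4*(-24) = 6)
O(m) = -6 (O(m) = (5 + 2*(-4)) - 3 = (5 - 8) - 3 = -3 - 3 = -6)
(p(-11) + O(10))*154 = (6 - 6)*154 = 0*154 = 0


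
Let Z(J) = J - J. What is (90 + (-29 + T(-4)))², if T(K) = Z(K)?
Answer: 3721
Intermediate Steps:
Z(J) = 0
T(K) = 0
(90 + (-29 + T(-4)))² = (90 + (-29 + 0))² = (90 - 29)² = 61² = 3721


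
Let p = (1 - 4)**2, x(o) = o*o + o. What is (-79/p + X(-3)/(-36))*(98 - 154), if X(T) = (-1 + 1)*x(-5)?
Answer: 4424/9 ≈ 491.56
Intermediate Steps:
x(o) = o + o**2 (x(o) = o**2 + o = o + o**2)
X(T) = 0 (X(T) = (-1 + 1)*(-5*(1 - 5)) = 0*(-5*(-4)) = 0*20 = 0)
p = 9 (p = (-3)**2 = 9)
(-79/p + X(-3)/(-36))*(98 - 154) = (-79/9 + 0/(-36))*(98 - 154) = (-79*1/9 + 0*(-1/36))*(-56) = (-79/9 + 0)*(-56) = -79/9*(-56) = 4424/9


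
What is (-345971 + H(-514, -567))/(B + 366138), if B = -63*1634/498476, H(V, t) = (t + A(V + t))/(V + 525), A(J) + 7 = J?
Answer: -28755539696/30418483791 ≈ -0.94533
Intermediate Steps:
A(J) = -7 + J
H(V, t) = (-7 + V + 2*t)/(525 + V) (H(V, t) = (t + (-7 + (V + t)))/(V + 525) = (t + (-7 + V + t))/(525 + V) = (-7 + V + 2*t)/(525 + V))
B = -51471/249238 (B = -102942*1/498476 = -51471/249238 ≈ -0.20651)
(-345971 + H(-514, -567))/(B + 366138) = (-345971 + (-7 - 514 + 2*(-567))/(525 - 514))/(-51471/249238 + 366138) = (-345971 + (-7 - 514 - 1134)/11)/(91255451373/249238) = (-345971 + (1/11)*(-1655))*(249238/91255451373) = (-345971 - 1655/11)*(249238/91255451373) = -3807336/11*249238/91255451373 = -28755539696/30418483791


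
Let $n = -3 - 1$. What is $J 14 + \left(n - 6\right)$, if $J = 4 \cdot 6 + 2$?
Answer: $354$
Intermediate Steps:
$n = -4$ ($n = -3 - 1 = -4$)
$J = 26$ ($J = 24 + 2 = 26$)
$J 14 + \left(n - 6\right) = 26 \cdot 14 - 10 = 364 - 10 = 354$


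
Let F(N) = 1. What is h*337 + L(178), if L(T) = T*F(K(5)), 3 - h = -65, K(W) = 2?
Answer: 23094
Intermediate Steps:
h = 68 (h = 3 - 1*(-65) = 3 + 65 = 68)
L(T) = T (L(T) = T*1 = T)
h*337 + L(178) = 68*337 + 178 = 22916 + 178 = 23094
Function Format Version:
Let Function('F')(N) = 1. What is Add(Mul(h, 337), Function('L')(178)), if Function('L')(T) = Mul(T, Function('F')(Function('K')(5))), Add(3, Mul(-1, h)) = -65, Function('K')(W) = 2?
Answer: 23094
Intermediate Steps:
h = 68 (h = Add(3, Mul(-1, -65)) = Add(3, 65) = 68)
Function('L')(T) = T (Function('L')(T) = Mul(T, 1) = T)
Add(Mul(h, 337), Function('L')(178)) = Add(Mul(68, 337), 178) = Add(22916, 178) = 23094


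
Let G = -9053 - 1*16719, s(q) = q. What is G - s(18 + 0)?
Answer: -25790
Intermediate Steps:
G = -25772 (G = -9053 - 16719 = -25772)
G - s(18 + 0) = -25772 - (18 + 0) = -25772 - 1*18 = -25772 - 18 = -25790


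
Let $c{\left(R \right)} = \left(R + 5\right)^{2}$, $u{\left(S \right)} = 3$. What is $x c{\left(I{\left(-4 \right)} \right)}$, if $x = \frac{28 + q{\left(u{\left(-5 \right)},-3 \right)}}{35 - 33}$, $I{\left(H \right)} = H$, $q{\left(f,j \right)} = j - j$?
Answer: $14$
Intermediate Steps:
$q{\left(f,j \right)} = 0$
$x = 14$ ($x = \frac{28 + 0}{35 - 33} = \frac{28}{2} = 28 \cdot \frac{1}{2} = 14$)
$c{\left(R \right)} = \left(5 + R\right)^{2}$
$x c{\left(I{\left(-4 \right)} \right)} = 14 \left(5 - 4\right)^{2} = 14 \cdot 1^{2} = 14 \cdot 1 = 14$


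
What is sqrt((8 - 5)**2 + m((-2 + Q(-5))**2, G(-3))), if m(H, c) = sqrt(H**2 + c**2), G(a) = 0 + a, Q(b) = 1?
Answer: sqrt(9 + sqrt(10)) ≈ 3.4874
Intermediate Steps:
G(a) = a
sqrt((8 - 5)**2 + m((-2 + Q(-5))**2, G(-3))) = sqrt((8 - 5)**2 + sqrt(((-2 + 1)**2)**2 + (-3)**2)) = sqrt(3**2 + sqrt(((-1)**2)**2 + 9)) = sqrt(9 + sqrt(1**2 + 9)) = sqrt(9 + sqrt(1 + 9)) = sqrt(9 + sqrt(10))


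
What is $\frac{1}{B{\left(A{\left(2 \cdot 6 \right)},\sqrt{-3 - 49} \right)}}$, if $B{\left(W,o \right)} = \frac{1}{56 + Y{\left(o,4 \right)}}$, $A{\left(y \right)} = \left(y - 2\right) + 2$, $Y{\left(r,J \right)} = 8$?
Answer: $64$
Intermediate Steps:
$A{\left(y \right)} = y$ ($A{\left(y \right)} = \left(-2 + y\right) + 2 = y$)
$B{\left(W,o \right)} = \frac{1}{64}$ ($B{\left(W,o \right)} = \frac{1}{56 + 8} = \frac{1}{64}$)
$\frac{1}{B{\left(A{\left(2 \cdot 6 \right)},\sqrt{-3 - 49} \right)}} = \frac{1}{\frac{1}{64}} = 64$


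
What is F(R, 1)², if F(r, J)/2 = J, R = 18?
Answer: 4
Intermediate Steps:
F(r, J) = 2*J
F(R, 1)² = (2*1)² = 2² = 4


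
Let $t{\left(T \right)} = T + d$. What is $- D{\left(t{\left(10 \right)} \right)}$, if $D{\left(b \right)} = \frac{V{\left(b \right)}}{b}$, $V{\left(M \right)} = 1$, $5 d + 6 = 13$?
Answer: $- \frac{5}{57} \approx -0.087719$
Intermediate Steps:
$d = \frac{7}{5}$ ($d = - \frac{6}{5} + \frac{1}{5} \cdot 13 = - \frac{6}{5} + \frac{13}{5} = \frac{7}{5} \approx 1.4$)
$t{\left(T \right)} = \frac{7}{5} + T$ ($t{\left(T \right)} = T + \frac{7}{5} = \frac{7}{5} + T$)
$D{\left(b \right)} = \frac{1}{b}$ ($D{\left(b \right)} = 1 \frac{1}{b} = \frac{1}{b}$)
$- D{\left(t{\left(10 \right)} \right)} = - \frac{1}{\frac{7}{5} + 10} = - \frac{1}{\frac{57}{5}} = \left(-1\right) \frac{5}{57} = - \frac{5}{57}$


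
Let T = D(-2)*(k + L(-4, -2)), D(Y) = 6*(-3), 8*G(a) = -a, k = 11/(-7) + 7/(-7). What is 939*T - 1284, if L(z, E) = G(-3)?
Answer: 1003521/28 ≈ 35840.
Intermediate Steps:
k = -18/7 (k = 11*(-1/7) + 7*(-1/7) = -11/7 - 1 = -18/7 ≈ -2.5714)
G(a) = -a/8 (G(a) = (-a)/8 = -a/8)
L(z, E) = 3/8 (L(z, E) = -1/8*(-3) = 3/8)
D(Y) = -18
T = 1107/28 (T = -18*(-18/7 + 3/8) = -18*(-123/56) = 1107/28 ≈ 39.536)
939*T - 1284 = 939*(1107/28) - 1284 = 1039473/28 - 1284 = 1003521/28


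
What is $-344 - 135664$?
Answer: $-136008$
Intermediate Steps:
$-344 - 135664 = -136008$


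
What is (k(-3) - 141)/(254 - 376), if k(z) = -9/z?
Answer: 69/61 ≈ 1.1311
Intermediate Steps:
(k(-3) - 141)/(254 - 376) = (-9/(-3) - 141)/(254 - 376) = (-9*(-⅓) - 141)/(-122) = -(3 - 141)/122 = -1/122*(-138) = 69/61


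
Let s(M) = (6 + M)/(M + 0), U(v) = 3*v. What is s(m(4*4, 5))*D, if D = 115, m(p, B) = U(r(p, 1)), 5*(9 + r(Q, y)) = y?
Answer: 1955/22 ≈ 88.864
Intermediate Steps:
r(Q, y) = -9 + y/5
m(p, B) = -132/5 (m(p, B) = 3*(-9 + (1/5)*1) = 3*(-9 + 1/5) = 3*(-44/5) = -132/5)
s(M) = (6 + M)/M
s(m(4*4, 5))*D = ((6 - 132/5)/(-132/5))*115 = -5/132*(-102/5)*115 = (17/22)*115 = 1955/22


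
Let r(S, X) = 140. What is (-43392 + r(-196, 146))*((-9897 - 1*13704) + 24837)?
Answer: -53459472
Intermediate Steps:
(-43392 + r(-196, 146))*((-9897 - 1*13704) + 24837) = (-43392 + 140)*((-9897 - 1*13704) + 24837) = -43252*((-9897 - 13704) + 24837) = -43252*(-23601 + 24837) = -43252*1236 = -53459472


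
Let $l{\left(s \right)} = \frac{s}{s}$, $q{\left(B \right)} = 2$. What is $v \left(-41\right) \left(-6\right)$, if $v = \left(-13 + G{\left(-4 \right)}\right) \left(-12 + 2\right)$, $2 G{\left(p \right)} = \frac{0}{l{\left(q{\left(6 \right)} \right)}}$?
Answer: $31980$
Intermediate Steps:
$l{\left(s \right)} = 1$
$G{\left(p \right)} = 0$ ($G{\left(p \right)} = \frac{0 \cdot 1^{-1}}{2} = \frac{0 \cdot 1}{2} = \frac{1}{2} \cdot 0 = 0$)
$v = 130$ ($v = \left(-13 + 0\right) \left(-12 + 2\right) = \left(-13\right) \left(-10\right) = 130$)
$v \left(-41\right) \left(-6\right) = 130 \left(-41\right) \left(-6\right) = \left(-5330\right) \left(-6\right) = 31980$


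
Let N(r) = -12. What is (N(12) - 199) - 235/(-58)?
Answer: -12003/58 ≈ -206.95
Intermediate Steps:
(N(12) - 199) - 235/(-58) = (-12 - 199) - 235/(-58) = -211 - 235*(-1/58) = -211 + 235/58 = -12003/58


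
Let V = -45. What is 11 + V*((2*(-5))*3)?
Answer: 1361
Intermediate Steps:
11 + V*((2*(-5))*3) = 11 - 45*2*(-5)*3 = 11 - (-450)*3 = 11 - 45*(-30) = 11 + 1350 = 1361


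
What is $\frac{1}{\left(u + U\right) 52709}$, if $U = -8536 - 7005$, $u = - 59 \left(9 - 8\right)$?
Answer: $- \frac{1}{822260400} \approx -1.2162 \cdot 10^{-9}$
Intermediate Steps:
$u = -59$ ($u = \left(-59\right) 1 = -59$)
$U = -15541$
$\frac{1}{\left(u + U\right) 52709} = \frac{1}{\left(-59 - 15541\right) 52709} = \frac{1}{-15600} \cdot \frac{1}{52709} = \left(- \frac{1}{15600}\right) \frac{1}{52709} = - \frac{1}{822260400}$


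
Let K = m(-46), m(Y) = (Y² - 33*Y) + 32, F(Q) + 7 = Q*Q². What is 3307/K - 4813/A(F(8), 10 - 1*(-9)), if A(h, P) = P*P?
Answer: -16450631/1323426 ≈ -12.430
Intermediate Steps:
F(Q) = -7 + Q³ (F(Q) = -7 + Q*Q² = -7 + Q³)
m(Y) = 32 + Y² - 33*Y
K = 3666 (K = 32 + (-46)² - 33*(-46) = 32 + 2116 + 1518 = 3666)
A(h, P) = P²
3307/K - 4813/A(F(8), 10 - 1*(-9)) = 3307/3666 - 4813/(10 - 1*(-9))² = 3307*(1/3666) - 4813/(10 + 9)² = 3307/3666 - 4813/(19²) = 3307/3666 - 4813/361 = -16450631/1323426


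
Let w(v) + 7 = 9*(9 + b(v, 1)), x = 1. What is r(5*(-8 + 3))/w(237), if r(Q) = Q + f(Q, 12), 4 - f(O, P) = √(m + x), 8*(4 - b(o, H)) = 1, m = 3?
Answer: -184/871 ≈ -0.21125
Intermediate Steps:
b(o, H) = 31/8 (b(o, H) = 4 - ⅛*1 = 4 - ⅛ = 31/8)
w(v) = 871/8 (w(v) = -7 + 9*(9 + 31/8) = -7 + 9*(103/8) = -7 + 927/8 = 871/8)
f(O, P) = 2 (f(O, P) = 4 - √(3 + 1) = 4 - √4 = 4 - 1*2 = 4 - 2 = 2)
r(Q) = 2 + Q (r(Q) = Q + 2 = 2 + Q)
r(5*(-8 + 3))/w(237) = (2 + 5*(-8 + 3))/(871/8) = (2 + 5*(-5))*(8/871) = (2 - 25)*(8/871) = -23*8/871 = -184/871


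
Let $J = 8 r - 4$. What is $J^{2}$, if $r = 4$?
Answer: $784$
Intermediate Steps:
$J = 28$ ($J = 8 \cdot 4 - 4 = 32 - 4 = 28$)
$J^{2} = 28^{2} = 784$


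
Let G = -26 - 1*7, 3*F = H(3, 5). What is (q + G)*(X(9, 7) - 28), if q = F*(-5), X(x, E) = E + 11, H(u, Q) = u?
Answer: 380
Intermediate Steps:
F = 1 (F = (⅓)*3 = 1)
G = -33 (G = -26 - 7 = -33)
X(x, E) = 11 + E
q = -5 (q = 1*(-5) = -5)
(q + G)*(X(9, 7) - 28) = (-5 - 33)*((11 + 7) - 28) = -38*(18 - 28) = -38*(-10) = 380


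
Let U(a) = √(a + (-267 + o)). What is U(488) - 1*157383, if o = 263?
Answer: -157361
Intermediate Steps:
U(a) = √(-4 + a) (U(a) = √(a + (-267 + 263)) = √(a - 4) = √(-4 + a))
U(488) - 1*157383 = √(-4 + 488) - 1*157383 = √484 - 157383 = 22 - 157383 = -157361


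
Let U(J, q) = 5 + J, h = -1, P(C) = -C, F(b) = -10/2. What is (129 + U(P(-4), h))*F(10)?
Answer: -690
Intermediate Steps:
F(b) = -5 (F(b) = -10*1/2 = -5)
(129 + U(P(-4), h))*F(10) = (129 + (5 - 1*(-4)))*(-5) = (129 + (5 + 4))*(-5) = (129 + 9)*(-5) = 138*(-5) = -690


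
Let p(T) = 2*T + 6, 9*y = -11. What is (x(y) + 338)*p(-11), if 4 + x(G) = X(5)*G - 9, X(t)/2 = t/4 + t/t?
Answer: -5112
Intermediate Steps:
y = -11/9 (y = (⅑)*(-11) = -11/9 ≈ -1.2222)
X(t) = 2 + t/2 (X(t) = 2*(t/4 + t/t) = 2*(t*(¼) + 1) = 2*(t/4 + 1) = 2*(1 + t/4) = 2 + t/2)
x(G) = -13 + 9*G/2 (x(G) = -4 + ((2 + (½)*5)*G - 9) = -4 + ((2 + 5/2)*G - 9) = -4 + (9*G/2 - 9) = -4 + (-9 + 9*G/2) = -13 + 9*G/2)
p(T) = 6 + 2*T
(x(y) + 338)*p(-11) = ((-13 + (9/2)*(-11/9)) + 338)*(6 + 2*(-11)) = ((-13 - 11/2) + 338)*(6 - 22) = (-37/2 + 338)*(-16) = (639/2)*(-16) = -5112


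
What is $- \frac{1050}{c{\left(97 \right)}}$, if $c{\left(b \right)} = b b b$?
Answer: $- \frac{1050}{912673} \approx -0.0011505$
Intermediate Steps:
$c{\left(b \right)} = b^{3}$ ($c{\left(b \right)} = b^{2} b = b^{3}$)
$- \frac{1050}{c{\left(97 \right)}} = - \frac{1050}{97^{3}} = - \frac{1050}{912673}$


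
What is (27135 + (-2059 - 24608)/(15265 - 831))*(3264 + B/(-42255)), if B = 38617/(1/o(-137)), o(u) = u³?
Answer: 4327005801065254187/67767630 ≈ 6.3851e+10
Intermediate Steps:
B = -99297938801 (B = 38617/(1/((-137)³)) = 38617/(1/(-2571353)) = 38617/(-1/2571353) = 38617*(-2571353) = -99297938801)
(27135 + (-2059 - 24608)/(15265 - 831))*(3264 + B/(-42255)) = (27135 + (-2059 - 24608)/(15265 - 831))*(3264 - 99297938801/(-42255)) = (27135 - 26667/14434)*(3264 - 99297938801*(-1/42255)) = (27135 - 26667*1/14434)*(3264 + 99297938801/42255) = (27135 - 26667/14434)*(99435859121/42255) = (391639923/14434)*(99435859121/42255) = 4327005801065254187/67767630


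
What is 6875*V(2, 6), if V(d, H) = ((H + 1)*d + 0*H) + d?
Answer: 110000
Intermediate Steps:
V(d, H) = d + d*(1 + H) (V(d, H) = ((1 + H)*d + 0) + d = (d*(1 + H) + 0) + d = d*(1 + H) + d = d + d*(1 + H))
6875*V(2, 6) = 6875*(2*(2 + 6)) = 6875*(2*8) = 6875*16 = 110000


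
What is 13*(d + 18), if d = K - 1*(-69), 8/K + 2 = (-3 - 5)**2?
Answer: 35113/31 ≈ 1132.7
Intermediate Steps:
K = 4/31 (K = 8/(-2 + (-3 - 5)**2) = 8/(-2 + (-8)**2) = 8/(-2 + 64) = 8/62 = 8*(1/62) = 4/31 ≈ 0.12903)
d = 2143/31 (d = 4/31 - 1*(-69) = 4/31 + 69 = 2143/31 ≈ 69.129)
13*(d + 18) = 13*(2143/31 + 18) = 13*(2701/31) = 35113/31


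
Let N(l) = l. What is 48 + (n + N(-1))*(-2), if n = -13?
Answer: 76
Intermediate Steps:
48 + (n + N(-1))*(-2) = 48 + (-13 - 1)*(-2) = 48 - 14*(-2) = 48 + 28 = 76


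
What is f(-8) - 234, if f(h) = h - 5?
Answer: -247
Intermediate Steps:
f(h) = -5 + h
f(-8) - 234 = (-5 - 8) - 234 = -13 - 234 = -247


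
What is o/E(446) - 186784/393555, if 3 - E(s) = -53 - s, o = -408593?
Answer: -160897583683/197564610 ≈ -814.41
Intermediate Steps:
E(s) = 56 + s (E(s) = 3 - (-53 - s) = 3 + (53 + s) = 56 + s)
o/E(446) - 186784/393555 = -408593/(56 + 446) - 186784/393555 = -408593/502 - 186784*1/393555 = -408593*1/502 - 186784/393555 = -408593/502 - 186784/393555 = -160897583683/197564610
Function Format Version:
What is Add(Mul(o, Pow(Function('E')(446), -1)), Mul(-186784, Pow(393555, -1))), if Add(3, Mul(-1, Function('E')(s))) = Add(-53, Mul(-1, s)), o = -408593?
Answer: Rational(-160897583683, 197564610) ≈ -814.41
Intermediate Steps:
Function('E')(s) = Add(56, s) (Function('E')(s) = Add(3, Mul(-1, Add(-53, Mul(-1, s)))) = Add(3, Add(53, s)) = Add(56, s))
Add(Mul(o, Pow(Function('E')(446), -1)), Mul(-186784, Pow(393555, -1))) = Add(Mul(-408593, Pow(Add(56, 446), -1)), Mul(-186784, Pow(393555, -1))) = Add(Mul(-408593, Pow(502, -1)), Mul(-186784, Rational(1, 393555))) = Add(Mul(-408593, Rational(1, 502)), Rational(-186784, 393555)) = Add(Rational(-408593, 502), Rational(-186784, 393555)) = Rational(-160897583683, 197564610)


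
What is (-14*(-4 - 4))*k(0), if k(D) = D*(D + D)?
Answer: 0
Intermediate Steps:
k(D) = 2*D**2 (k(D) = D*(2*D) = 2*D**2)
(-14*(-4 - 4))*k(0) = (-14*(-4 - 4))*(2*0**2) = (-14*(-8))*(2*0) = 112*0 = 0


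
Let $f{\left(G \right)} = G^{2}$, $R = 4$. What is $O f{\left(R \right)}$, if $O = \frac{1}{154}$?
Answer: $\frac{8}{77} \approx 0.1039$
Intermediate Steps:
$O = \frac{1}{154} \approx 0.0064935$
$O f{\left(R \right)} = \frac{4^{2}}{154} = \frac{1}{154} \cdot 16 = \frac{8}{77}$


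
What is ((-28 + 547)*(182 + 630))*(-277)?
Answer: -116735556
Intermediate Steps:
((-28 + 547)*(182 + 630))*(-277) = (519*812)*(-277) = 421428*(-277) = -116735556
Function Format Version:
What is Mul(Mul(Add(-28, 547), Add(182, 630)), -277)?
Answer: -116735556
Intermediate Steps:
Mul(Mul(Add(-28, 547), Add(182, 630)), -277) = Mul(Mul(519, 812), -277) = Mul(421428, -277) = -116735556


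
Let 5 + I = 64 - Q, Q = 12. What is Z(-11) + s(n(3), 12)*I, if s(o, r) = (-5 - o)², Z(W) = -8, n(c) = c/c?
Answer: 1684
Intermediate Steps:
n(c) = 1
I = 47 (I = -5 + (64 - 1*12) = -5 + (64 - 12) = -5 + 52 = 47)
Z(-11) + s(n(3), 12)*I = -8 + (5 + 1)²*47 = -8 + 6²*47 = -8 + 36*47 = -8 + 1692 = 1684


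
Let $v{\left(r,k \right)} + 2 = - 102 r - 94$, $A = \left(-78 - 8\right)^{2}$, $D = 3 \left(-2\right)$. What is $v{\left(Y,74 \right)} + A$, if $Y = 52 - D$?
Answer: $1384$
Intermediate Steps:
$D = -6$
$Y = 58$ ($Y = 52 - -6 = 52 + 6 = 58$)
$A = 7396$ ($A = \left(-86\right)^{2} = 7396$)
$v{\left(r,k \right)} = -96 - 102 r$ ($v{\left(r,k \right)} = -2 - \left(94 + 102 r\right) = -96 - 102 r$)
$v{\left(Y,74 \right)} + A = \left(-96 - 5916\right) + 7396 = -6012 + 7396 = 1384$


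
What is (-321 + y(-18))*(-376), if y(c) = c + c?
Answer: 134232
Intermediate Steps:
y(c) = 2*c
(-321 + y(-18))*(-376) = (-321 + 2*(-18))*(-376) = (-321 - 36)*(-376) = -357*(-376) = 134232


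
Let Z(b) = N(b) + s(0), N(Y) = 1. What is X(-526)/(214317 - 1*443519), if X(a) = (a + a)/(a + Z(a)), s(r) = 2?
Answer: -526/59936323 ≈ -8.7760e-6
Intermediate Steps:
Z(b) = 3 (Z(b) = 1 + 2 = 3)
X(a) = 2*a/(3 + a) (X(a) = (a + a)/(a + 3) = (2*a)/(3 + a) = 2*a/(3 + a))
X(-526)/(214317 - 1*443519) = (2*(-526)/(3 - 526))/(214317 - 1*443519) = (2*(-526)/(-523))/(214317 - 443519) = (2*(-526)*(-1/523))/(-229202) = (1052/523)*(-1/229202) = -526/59936323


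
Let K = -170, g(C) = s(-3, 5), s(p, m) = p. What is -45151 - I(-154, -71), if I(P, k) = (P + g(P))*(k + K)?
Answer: -82988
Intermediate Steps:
g(C) = -3
I(P, k) = (-170 + k)*(-3 + P) (I(P, k) = (P - 3)*(k - 170) = (-3 + P)*(-170 + k) = (-170 + k)*(-3 + P))
-45151 - I(-154, -71) = -45151 - (510 - 170*(-154) - 3*(-71) - 154*(-71)) = -45151 - (510 + 26180 + 213 + 10934) = -45151 - 1*37837 = -45151 - 37837 = -82988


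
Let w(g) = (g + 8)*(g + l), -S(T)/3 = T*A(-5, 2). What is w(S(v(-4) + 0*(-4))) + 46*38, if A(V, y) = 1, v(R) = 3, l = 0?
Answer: 1757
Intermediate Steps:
S(T) = -3*T
w(g) = g*(8 + g) (w(g) = (g + 8)*(g + 0) = (8 + g)*g = g*(8 + g))
w(S(v(-4) + 0*(-4))) + 46*38 = (-3*(3 + 0*(-4)))*(8 - 3*(3 + 0*(-4))) + 46*38 = (-3*(3 + 0))*(8 - 3*(3 + 0)) + 1748 = (-3*3)*(8 - 3*3) + 1748 = -9*(8 - 9) + 1748 = -9*(-1) + 1748 = 9 + 1748 = 1757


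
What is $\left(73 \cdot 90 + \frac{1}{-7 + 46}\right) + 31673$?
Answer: $\frac{1491478}{39} \approx 38243.0$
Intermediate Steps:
$\left(73 \cdot 90 + \frac{1}{-7 + 46}\right) + 31673 = \left(6570 + \frac{1}{39}\right) + 31673 = \frac{256231}{39} + 31673 = \frac{1491478}{39}$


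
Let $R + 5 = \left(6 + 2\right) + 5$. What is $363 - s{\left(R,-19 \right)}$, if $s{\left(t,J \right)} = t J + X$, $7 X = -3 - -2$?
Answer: $\frac{3606}{7} \approx 515.14$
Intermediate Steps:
$X = - \frac{1}{7}$ ($X = \frac{-3 - -2}{7} = \frac{-3 + 2}{7} = \frac{1}{7} \left(-1\right) = - \frac{1}{7} \approx -0.14286$)
$R = 8$ ($R = -5 + \left(\left(6 + 2\right) + 5\right) = -5 + \left(8 + 5\right) = -5 + 13 = 8$)
$s{\left(t,J \right)} = - \frac{1}{7} + J t$ ($s{\left(t,J \right)} = t J - \frac{1}{7} = J t - \frac{1}{7} = - \frac{1}{7} + J t$)
$363 - s{\left(R,-19 \right)} = 363 - \left(- \frac{1}{7} - 152\right) = 363 - - \frac{1065}{7} = 363 + \frac{1065}{7} = \frac{3606}{7}$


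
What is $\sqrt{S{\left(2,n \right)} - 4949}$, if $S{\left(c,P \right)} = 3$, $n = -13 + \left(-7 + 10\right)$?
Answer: $i \sqrt{4946} \approx 70.328 i$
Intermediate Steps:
$n = -10$ ($n = -13 + 3 = -10$)
$\sqrt{S{\left(2,n \right)} - 4949} = \sqrt{3 - 4949} = \sqrt{-4946} = i \sqrt{4946}$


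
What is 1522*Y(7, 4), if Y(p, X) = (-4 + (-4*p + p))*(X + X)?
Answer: -304400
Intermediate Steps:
Y(p, X) = 2*X*(-4 - 3*p) (Y(p, X) = (-4 - 3*p)*(2*X) = 2*X*(-4 - 3*p))
1522*Y(7, 4) = 1522*(-2*4*(4 + 3*7)) = 1522*(-2*4*(4 + 21)) = 1522*(-2*4*25) = 1522*(-200) = -304400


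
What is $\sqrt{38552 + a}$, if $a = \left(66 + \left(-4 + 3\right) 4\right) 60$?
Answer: $4 \sqrt{2642} \approx 205.6$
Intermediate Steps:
$a = 3720$ ($a = \left(66 - 4\right) 60 = 62 \cdot 60 = 3720$)
$\sqrt{38552 + a} = \sqrt{38552 + 3720} = \sqrt{42272} = 4 \sqrt{2642}$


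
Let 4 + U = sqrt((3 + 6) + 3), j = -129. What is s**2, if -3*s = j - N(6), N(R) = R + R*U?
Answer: 1417 + 296*sqrt(3) ≈ 1929.7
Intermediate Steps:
U = -4 + 2*sqrt(3) (U = -4 + sqrt((3 + 6) + 3) = -4 + sqrt(9 + 3) = -4 + sqrt(12) = -4 + 2*sqrt(3) ≈ -0.53590)
N(R) = R + R*(-4 + 2*sqrt(3))
s = 37 + 4*sqrt(3) (s = -(-129 - 6*(-3 + 2*sqrt(3)))/3 = -(-129 - (-18 + 12*sqrt(3)))/3 = -(-129 + (18 - 12*sqrt(3)))/3 = -(-111 - 12*sqrt(3))/3 = 37 + 4*sqrt(3) ≈ 43.928)
s**2 = (37 + 4*sqrt(3))**2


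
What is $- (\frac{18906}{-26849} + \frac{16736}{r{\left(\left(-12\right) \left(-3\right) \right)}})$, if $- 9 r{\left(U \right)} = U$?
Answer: $\frac{112355122}{26849} \approx 4184.7$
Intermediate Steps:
$r{\left(U \right)} = - \frac{U}{9}$
$- (\frac{18906}{-26849} + \frac{16736}{r{\left(\left(-12\right) \left(-3\right) \right)}}) = - (\frac{18906}{-26849} + \frac{16736}{\left(- \frac{1}{9}\right) \left(\left(-12\right) \left(-3\right)\right)}) = - (18906 \left(- \frac{1}{26849}\right) + \frac{16736}{\left(- \frac{1}{9}\right) 36}) = - (- \frac{18906}{26849} + \frac{16736}{-4}) = - (- \frac{18906}{26849} + 16736 \left(- \frac{1}{4}\right)) = - (- \frac{18906}{26849} - 4184) = \left(-1\right) \left(- \frac{112355122}{26849}\right) = \frac{112355122}{26849}$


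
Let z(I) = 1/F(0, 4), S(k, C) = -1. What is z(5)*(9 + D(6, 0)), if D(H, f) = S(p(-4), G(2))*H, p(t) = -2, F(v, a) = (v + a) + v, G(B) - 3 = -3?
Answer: ¾ ≈ 0.75000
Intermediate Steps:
G(B) = 0 (G(B) = 3 - 3 = 0)
F(v, a) = a + 2*v (F(v, a) = (a + v) + v = a + 2*v)
z(I) = ¼ (z(I) = 1/(4 + 2*0) = 1/(4 + 0) = 1/4 = ¼)
D(H, f) = -H
z(5)*(9 + D(6, 0)) = (9 - 1*6)/4 = (9 - 6)/4 = (¼)*3 = ¾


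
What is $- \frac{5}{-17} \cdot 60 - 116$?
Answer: $- \frac{1672}{17} \approx -98.353$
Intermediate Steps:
$- \frac{5}{-17} \cdot 60 - 116 = \left(-5\right) \left(- \frac{1}{17}\right) 60 - 116 = \frac{5}{17} \cdot 60 - 116 = \frac{300}{17} - 116 = - \frac{1672}{17}$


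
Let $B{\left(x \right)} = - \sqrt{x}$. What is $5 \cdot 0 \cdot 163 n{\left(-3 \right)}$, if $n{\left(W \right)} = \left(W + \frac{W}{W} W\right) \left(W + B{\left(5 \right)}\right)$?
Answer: $0$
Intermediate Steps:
$n{\left(W \right)} = 2 W \left(W - \sqrt{5}\right)$ ($n{\left(W \right)} = \left(W + \frac{W}{W} W\right) \left(W - \sqrt{5}\right) = \left(W + 1 W\right) \left(W - \sqrt{5}\right) = \left(W + W\right) \left(W - \sqrt{5}\right) = 2 W \left(W - \sqrt{5}\right)$)
$5 \cdot 0 \cdot 163 n{\left(-3 \right)} = 5 \cdot 0 \cdot 163 \cdot 2 \left(-3\right) \left(-3 - \sqrt{5}\right) = 0 \cdot 163 \left(18 + 6 \sqrt{5}\right) = 0 \left(18 + 6 \sqrt{5}\right) = 0$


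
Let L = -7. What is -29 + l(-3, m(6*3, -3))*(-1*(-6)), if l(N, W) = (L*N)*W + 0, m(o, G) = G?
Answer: -407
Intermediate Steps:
l(N, W) = -7*N*W (l(N, W) = (-7*N)*W + 0 = -7*N*W + 0 = -7*N*W)
-29 + l(-3, m(6*3, -3))*(-1*(-6)) = -29 + (-7*(-3)*(-3))*(-1*(-6)) = -29 - 63*6 = -29 - 378 = -407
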